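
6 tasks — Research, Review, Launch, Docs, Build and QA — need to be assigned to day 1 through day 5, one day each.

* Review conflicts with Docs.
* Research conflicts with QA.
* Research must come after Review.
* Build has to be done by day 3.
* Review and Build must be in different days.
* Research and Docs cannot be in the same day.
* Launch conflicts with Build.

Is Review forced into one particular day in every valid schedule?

Review can be day 1 (e.g. Review=day 1; Launch=day 1; Build=day 2; QA=day 1; Docs=day 3; Research=day 2) or day 2 (e.g. Review in day 2, Launch in day 2, Docs in day 1, QA in day 1, Build in day 1, Research in day 3).

No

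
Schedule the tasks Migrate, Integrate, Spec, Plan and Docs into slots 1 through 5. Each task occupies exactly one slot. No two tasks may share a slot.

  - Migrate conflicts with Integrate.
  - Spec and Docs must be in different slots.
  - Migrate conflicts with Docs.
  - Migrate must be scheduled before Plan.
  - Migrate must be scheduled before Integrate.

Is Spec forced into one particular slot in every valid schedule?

Spec can be 1 (e.g. Plan=4; Docs=5; Spec=1; Integrate=3; Migrate=2) or 2 (e.g. Migrate in 1; Spec in 2; Integrate in 3; Docs in 5; Plan in 4).

No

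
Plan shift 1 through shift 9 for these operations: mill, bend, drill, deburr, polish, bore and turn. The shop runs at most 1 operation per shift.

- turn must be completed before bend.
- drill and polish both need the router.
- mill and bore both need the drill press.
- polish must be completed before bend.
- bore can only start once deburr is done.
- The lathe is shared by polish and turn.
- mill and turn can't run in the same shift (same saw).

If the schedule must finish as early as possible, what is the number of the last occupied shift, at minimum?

shift 7

The precedence chain requires at least 2 distinct shifts.
With at most 1 per shift and 7 operations, at least 7 shifts are needed.
7 works (last occupied shift: shift 7): for example bend -> shift 3; polish -> shift 1; deburr -> shift 4; bore -> shift 5; drill -> shift 7; turn -> shift 2; mill -> shift 6.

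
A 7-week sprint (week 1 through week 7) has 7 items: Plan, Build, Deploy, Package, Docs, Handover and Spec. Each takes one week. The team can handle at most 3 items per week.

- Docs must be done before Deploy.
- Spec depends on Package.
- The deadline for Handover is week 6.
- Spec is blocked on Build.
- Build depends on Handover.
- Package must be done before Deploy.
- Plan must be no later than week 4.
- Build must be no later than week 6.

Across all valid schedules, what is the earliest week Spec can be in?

week 3

Precedence pushes Spec to at least week 3.
Spec at week 3 is achievable: Docs=week 2, Deploy=week 3, Handover=week 1, Plan=week 1, Spec=week 3, Package=week 1, Build=week 2.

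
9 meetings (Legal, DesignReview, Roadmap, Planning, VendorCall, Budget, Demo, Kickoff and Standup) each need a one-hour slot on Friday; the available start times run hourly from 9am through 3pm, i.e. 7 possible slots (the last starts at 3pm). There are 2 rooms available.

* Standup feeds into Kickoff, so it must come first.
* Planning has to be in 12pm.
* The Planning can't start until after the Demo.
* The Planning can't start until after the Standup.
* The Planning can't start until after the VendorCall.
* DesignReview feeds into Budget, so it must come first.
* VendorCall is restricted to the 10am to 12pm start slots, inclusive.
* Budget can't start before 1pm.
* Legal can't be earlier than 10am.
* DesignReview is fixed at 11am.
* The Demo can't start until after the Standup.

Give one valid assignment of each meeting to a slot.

Roadmap=9am; Demo=11am; Kickoff=12pm; Legal=10am; Budget=1pm; Standup=9am; DesignReview=11am; Planning=12pm; VendorCall=10am

Checking: Standup(9am) before Kickoff(12pm); DesignReview(11am) before Budget(1pm); Standup(9am) before Planning(12pm); VendorCall(10am) before Planning(12pm); Standup(9am) before Demo(11am); Demo(11am) before Planning(12pm); Legal=10am in [10am,3pm]; DesignReview=11am in [11am,11am]; Budget=1pm in [1pm,3pm]; VendorCall=10am in [10am,12pm]; Planning=12pm in [12pm,12pm]; max 2 per slot (cap 2).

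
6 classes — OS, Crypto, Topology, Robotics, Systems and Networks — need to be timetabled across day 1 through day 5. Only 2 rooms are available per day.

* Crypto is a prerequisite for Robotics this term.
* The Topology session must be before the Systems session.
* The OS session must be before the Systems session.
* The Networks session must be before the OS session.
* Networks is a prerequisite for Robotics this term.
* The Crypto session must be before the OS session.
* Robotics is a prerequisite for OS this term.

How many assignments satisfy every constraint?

Splitting on OS: it can be day 3 (5), day 4 (17). Listing each branch's schedules as (Crypto, Topology, Robotics, Systems, Networks) by day number:
OS=day 3: (1,2,2,4,1) (1,2,2,5,1) (1,3,2,4,1) (1,3,2,5,1) (1,4,2,5,1) — 5.
OS=day 4: (1,1,3,5,2) (1,2,2,5,1) (1,2,3,5,1) (1,2,3,5,2) (1,3,2,5,1) (1,3,3,5,1) (1,3,3,5,2) (1,4,2,5,1) (1,4,3,5,1) (1,4,3,5,2) (2,1,3,5,1) (2,1,3,5,2) (2,2,3,5,1) (2,3,3,5,1) (2,3,3,5,2) (2,4,3,5,1) (2,4,3,5,2) — 17.
Summing: 5 + 17 = 22.

22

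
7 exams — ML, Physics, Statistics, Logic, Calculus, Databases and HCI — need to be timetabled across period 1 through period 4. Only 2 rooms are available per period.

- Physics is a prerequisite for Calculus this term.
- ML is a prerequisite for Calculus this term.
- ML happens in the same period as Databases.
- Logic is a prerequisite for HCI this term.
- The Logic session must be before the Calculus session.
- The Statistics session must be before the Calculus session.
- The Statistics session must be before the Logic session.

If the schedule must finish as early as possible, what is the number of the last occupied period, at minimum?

period 4

The precedence chain requires at least 3 distinct periods.
With at most 2 per period and 7 exams, at least 4 periods are needed.
4 works (last occupied period: period 4): for example Databases in period 3; Calculus in period 4; Logic in period 2; HCI in period 4; Statistics in period 1; Physics in period 1; ML in period 3.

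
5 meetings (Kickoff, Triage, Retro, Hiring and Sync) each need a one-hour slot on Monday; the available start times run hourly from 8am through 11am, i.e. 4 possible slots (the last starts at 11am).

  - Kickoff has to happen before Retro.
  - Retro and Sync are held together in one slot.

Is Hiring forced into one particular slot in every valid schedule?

No

Hiring can be 8am (e.g. Hiring in 8am, Kickoff in 8am, Retro in 9am, Sync in 9am, Triage in 8am) or 9am (e.g. Hiring=9am, Retro=9am, Kickoff=8am, Triage=8am, Sync=9am).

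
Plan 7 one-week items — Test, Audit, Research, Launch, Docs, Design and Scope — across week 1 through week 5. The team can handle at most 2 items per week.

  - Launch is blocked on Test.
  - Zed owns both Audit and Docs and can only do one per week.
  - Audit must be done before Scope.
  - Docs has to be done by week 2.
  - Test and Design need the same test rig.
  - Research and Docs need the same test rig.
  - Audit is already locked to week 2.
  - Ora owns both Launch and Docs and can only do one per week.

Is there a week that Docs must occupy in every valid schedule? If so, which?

week 1

Docs's window is week 1–week 2.
Audit is fixed at week 2, and Docs can't share a week with Audit.
So Docs must be week 1.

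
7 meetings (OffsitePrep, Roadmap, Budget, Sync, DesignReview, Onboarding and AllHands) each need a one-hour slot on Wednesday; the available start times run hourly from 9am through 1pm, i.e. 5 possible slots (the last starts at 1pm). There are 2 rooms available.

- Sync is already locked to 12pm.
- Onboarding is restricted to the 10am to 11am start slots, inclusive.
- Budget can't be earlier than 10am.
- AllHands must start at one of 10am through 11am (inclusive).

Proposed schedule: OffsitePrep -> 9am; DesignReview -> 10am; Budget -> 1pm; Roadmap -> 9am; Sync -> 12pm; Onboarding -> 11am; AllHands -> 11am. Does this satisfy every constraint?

Yes, all constraints hold

There are 2 rooms available — holds.
Onboarding is restricted to the 10am to 11am start slots, inclusive — holds.
Budget can't be earlier than 10am — holds.
AllHands must start at one of 10am through 11am (inclusive) — holds.
Sync is already locked to 12pm — holds.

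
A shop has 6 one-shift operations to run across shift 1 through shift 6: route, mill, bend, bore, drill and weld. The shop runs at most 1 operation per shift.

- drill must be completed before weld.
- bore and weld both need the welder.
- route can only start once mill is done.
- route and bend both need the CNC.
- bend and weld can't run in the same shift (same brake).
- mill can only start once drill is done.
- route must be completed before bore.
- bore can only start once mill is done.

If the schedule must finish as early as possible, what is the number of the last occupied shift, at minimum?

6

The precedence chain requires at least 4 distinct shifts.
With at most 1 per shift and 6 operations, at least 6 shifts are needed.
6 works (last occupied shift: shift 6): for example bore in shift 4, drill in shift 1, mill in shift 2, route in shift 3, weld in shift 5, bend in shift 6.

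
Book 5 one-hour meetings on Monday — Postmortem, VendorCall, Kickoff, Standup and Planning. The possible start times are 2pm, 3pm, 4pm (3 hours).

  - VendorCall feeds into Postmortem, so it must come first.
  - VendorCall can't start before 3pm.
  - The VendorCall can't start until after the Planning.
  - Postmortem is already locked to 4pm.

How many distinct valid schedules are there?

9

Splitting on Kickoff: it can be 2pm (3), 3pm (3), 4pm (3). Listing each branch's schedules as (Postmortem, VendorCall, Standup, Planning):
Kickoff=2pm: (4pm,3pm,2pm,2pm) (4pm,3pm,3pm,2pm) (4pm,3pm,4pm,2pm) — 3.
Kickoff=3pm: (4pm,3pm,2pm,2pm) (4pm,3pm,3pm,2pm) (4pm,3pm,4pm,2pm) — 3.
Kickoff=4pm: (4pm,3pm,2pm,2pm) (4pm,3pm,3pm,2pm) (4pm,3pm,4pm,2pm) — 3.
Summing: 3 + 3 + 3 = 9.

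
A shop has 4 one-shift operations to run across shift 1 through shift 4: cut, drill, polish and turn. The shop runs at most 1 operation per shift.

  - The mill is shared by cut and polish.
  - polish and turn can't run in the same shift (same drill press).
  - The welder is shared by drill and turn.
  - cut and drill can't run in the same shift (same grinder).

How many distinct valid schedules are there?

24

Splitting on cut: it can be shift 1 (6), shift 2 (6), shift 3 (6), shift 4 (6). Listing each branch's schedules as (drill, polish, turn) by shift number:
cut=shift 1: (2,3,4) (2,4,3) (3,2,4) (3,4,2) (4,2,3) (4,3,2) — 6.
cut=shift 2: (1,3,4) (1,4,3) (3,1,4) (3,4,1) (4,1,3) (4,3,1) — 6.
cut=shift 3: (1,2,4) (1,4,2) (2,1,4) (2,4,1) (4,1,2) (4,2,1) — 6.
cut=shift 4: (1,2,3) (1,3,2) (2,1,3) (2,3,1) (3,1,2) (3,2,1) — 6.
Summing: 6 + 6 + 6 + 6 = 24.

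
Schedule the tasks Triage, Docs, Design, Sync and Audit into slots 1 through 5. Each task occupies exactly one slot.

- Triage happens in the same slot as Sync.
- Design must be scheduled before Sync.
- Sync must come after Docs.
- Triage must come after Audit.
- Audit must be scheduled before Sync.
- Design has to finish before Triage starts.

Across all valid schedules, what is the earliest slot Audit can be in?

Downstream work caps Audit at 4.
Audit at 1 is achievable: Audit in 1, Triage in 2, Design in 1, Sync in 2, Docs in 1.

1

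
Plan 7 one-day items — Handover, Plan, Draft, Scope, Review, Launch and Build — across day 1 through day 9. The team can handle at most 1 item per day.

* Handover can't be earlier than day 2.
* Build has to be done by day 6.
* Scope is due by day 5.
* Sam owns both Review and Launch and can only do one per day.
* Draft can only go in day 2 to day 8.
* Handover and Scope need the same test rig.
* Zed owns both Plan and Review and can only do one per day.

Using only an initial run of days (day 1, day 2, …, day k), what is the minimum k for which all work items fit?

With at most 1 per day and 7 work items, at least 7 days are needed.
Handover can't be placed before day 2, so the schedule must run through at least day 2.
7 works (last occupied day: day 7): for example Draft=day 3, Handover=day 2, Review=day 6, Launch=day 7, Scope=day 1, Plan=day 5, Build=day 4.

7 days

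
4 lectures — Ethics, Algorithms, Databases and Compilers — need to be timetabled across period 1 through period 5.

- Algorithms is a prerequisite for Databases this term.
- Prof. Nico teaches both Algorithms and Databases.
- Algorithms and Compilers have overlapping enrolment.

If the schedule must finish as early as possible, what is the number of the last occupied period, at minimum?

period 2

The precedence chain requires at least 2 distinct periods.
2 works (last occupied period: period 2): for example Algorithms=period 1, Compilers=period 2, Databases=period 2, Ethics=period 1.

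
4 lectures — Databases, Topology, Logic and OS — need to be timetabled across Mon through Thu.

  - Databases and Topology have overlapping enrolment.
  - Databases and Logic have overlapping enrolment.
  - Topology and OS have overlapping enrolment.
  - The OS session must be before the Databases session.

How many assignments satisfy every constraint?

Splitting on Databases: it can be Tue (6), Wed (12), Thu (18). Listing each branch's schedules as (Topology, Logic, OS):
Databases=Tue: (Wed,Mon,Mon) (Wed,Wed,Mon) (Wed,Thu,Mon) (Thu,Mon,Mon) (Thu,Wed,Mon) (Thu,Thu,Mon) — 6.
Databases=Wed: (Mon,Mon,Tue) (Mon,Tue,Tue) (Mon,Thu,Tue) (Tue,Mon,Mon) (Tue,Tue,Mon) (Tue,Thu,Mon) (Thu,Mon,Mon) (Thu,Mon,Tue) (Thu,Tue,Mon) (Thu,Tue,Tue) (Thu,Thu,Mon) (Thu,Thu,Tue) — 12.
Databases=Thu: (Mon,Mon,Tue) (Mon,Mon,Wed) (Mon,Tue,Tue) (Mon,Tue,Wed) (Mon,Wed,Tue) (Mon,Wed,Wed) (Tue,Mon,Mon) (Tue,Mon,Wed) (Tue,Tue,Mon) (Tue,Tue,Wed) (Tue,Wed,Mon) (Tue,Wed,Wed) (Wed,Mon,Mon) (Wed,Mon,Tue) (Wed,Tue,Mon) (Wed,Tue,Tue) (Wed,Wed,Mon) (Wed,Wed,Tue) — 18.
Summing: 6 + 12 + 18 = 36.

36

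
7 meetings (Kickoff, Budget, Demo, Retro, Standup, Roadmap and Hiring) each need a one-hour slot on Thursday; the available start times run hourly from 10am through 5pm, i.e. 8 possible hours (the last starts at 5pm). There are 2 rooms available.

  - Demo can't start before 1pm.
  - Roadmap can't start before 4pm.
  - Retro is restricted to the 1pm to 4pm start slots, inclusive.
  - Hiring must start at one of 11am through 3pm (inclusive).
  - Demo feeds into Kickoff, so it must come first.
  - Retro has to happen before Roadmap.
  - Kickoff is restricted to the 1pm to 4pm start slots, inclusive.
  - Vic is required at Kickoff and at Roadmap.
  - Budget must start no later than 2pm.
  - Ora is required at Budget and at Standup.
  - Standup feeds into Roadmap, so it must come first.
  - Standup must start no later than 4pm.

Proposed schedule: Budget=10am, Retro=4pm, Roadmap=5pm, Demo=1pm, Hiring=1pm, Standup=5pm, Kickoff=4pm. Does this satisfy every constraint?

Retro has to happen before Roadmap — holds.
Standup must start no later than 4pm — violated.
Demo feeds into Kickoff, so it must come first — holds.
There are 2 rooms available — holds.
Retro is restricted to the 1pm to 4pm start slots, inclusive — holds.
Kickoff is restricted to the 1pm to 4pm start slots, inclusive — holds.
Vic is required at Kickoff and at Roadmap — holds.
Standup feeds into Roadmap, so it must come first — violated.
Budget must start no later than 2pm — holds.
Hiring must start at one of 11am through 3pm (inclusive) — holds.
Demo can't start before 1pm — holds.
Ora is required at Budget and at Standup — holds.
Roadmap can't start before 4pm — holds.

Invalid. Standup must start no later than 4pm.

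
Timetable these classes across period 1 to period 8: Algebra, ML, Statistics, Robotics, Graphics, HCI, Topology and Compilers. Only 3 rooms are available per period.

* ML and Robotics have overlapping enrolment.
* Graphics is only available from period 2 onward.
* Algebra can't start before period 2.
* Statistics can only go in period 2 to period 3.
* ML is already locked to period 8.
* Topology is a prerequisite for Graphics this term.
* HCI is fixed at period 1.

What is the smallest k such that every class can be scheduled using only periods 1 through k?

8

The precedence chain requires at least 2 distinct periods.
With at most 3 per period and 8 classes, at least 3 periods are needed.
ML can't be placed before period 8, so the schedule must run through at least period 8.
8 works (last occupied period: period 8): for example Graphics in period 2, Robotics in period 1, Compilers in period 3, HCI in period 1, Statistics in period 2, Topology in period 1, Algebra in period 2, ML in period 8.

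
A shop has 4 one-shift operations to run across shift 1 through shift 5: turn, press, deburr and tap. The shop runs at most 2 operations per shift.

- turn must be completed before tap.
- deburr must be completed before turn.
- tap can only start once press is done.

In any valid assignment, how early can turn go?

shift 2

Precedence pushes turn to at least shift 2; downstream work caps turn at shift 4.
turn at shift 2 is achievable: turn -> shift 2; tap -> shift 3; deburr -> shift 1; press -> shift 1.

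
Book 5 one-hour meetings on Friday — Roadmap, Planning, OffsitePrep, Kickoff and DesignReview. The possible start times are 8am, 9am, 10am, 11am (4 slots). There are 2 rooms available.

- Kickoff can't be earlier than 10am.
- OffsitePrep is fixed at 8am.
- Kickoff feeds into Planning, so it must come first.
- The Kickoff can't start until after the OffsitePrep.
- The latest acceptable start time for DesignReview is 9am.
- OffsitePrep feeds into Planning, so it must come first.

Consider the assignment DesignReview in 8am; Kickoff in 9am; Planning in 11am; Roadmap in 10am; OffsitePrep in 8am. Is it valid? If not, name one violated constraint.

The latest acceptable start time for DesignReview is 9am — holds.
OffsitePrep is fixed at 8am — holds.
OffsitePrep feeds into Planning, so it must come first — holds.
There are 2 rooms available — holds.
Kickoff can't be earlier than 10am — violated.
Kickoff feeds into Planning, so it must come first — holds.
The Kickoff can't start until after the OffsitePrep — holds.

No — it violates: Kickoff can't be earlier than 10am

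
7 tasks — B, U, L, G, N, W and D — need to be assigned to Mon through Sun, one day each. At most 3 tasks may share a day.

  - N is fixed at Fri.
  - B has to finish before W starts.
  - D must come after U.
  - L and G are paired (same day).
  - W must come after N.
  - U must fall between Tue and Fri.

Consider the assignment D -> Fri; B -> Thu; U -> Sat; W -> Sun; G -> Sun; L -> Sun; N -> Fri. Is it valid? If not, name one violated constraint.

L and G are paired (same day) — holds.
U must fall between Tue and Fri — violated.
B has to finish before W starts — holds.
N is fixed at Fri — holds.
At most 3 tasks may share a day — holds.
D must come after U — violated.
W must come after N — holds.

No — it violates: U must fall between Tue and Fri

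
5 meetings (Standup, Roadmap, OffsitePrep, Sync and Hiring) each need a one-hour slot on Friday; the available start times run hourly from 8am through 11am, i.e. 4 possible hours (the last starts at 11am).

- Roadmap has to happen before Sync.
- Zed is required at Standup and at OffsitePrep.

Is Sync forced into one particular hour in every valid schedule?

Sync can be 9am (e.g. Sync -> 9am; Roadmap -> 8am; Standup -> 8am; OffsitePrep -> 9am; Hiring -> 8am) or 10am (e.g. Standup -> 8am, Roadmap -> 8am, Sync -> 10am, Hiring -> 8am, OffsitePrep -> 9am).

No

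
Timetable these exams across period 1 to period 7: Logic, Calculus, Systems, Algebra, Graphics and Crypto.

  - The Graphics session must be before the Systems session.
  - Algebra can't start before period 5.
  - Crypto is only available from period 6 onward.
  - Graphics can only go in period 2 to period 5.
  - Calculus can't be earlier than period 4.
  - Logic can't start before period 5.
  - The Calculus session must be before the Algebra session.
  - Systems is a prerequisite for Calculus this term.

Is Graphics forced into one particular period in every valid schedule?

Graphics can be period 2 (e.g. Graphics=period 2, Calculus=period 4, Logic=period 5, Crypto=period 6, Algebra=period 5, Systems=period 3) or period 3 (e.g. Logic in period 5, Calculus in period 5, Algebra in period 6, Crypto in period 6, Graphics in period 3, Systems in period 4).

No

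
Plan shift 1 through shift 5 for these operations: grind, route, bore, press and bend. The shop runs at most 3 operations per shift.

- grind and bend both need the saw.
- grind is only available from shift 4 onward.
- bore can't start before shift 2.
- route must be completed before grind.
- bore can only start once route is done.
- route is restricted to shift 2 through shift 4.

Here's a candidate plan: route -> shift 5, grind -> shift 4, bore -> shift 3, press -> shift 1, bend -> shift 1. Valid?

No — it violates: bore can only start once route is done

route must be completed before grind — violated.
grind and bend both need the saw — holds.
grind is only available from shift 4 onward — holds.
route is restricted to shift 2 through shift 4 — violated.
bore can't start before shift 2 — holds.
The shop runs at most 3 operations per shift — holds.
bore can only start once route is done — violated.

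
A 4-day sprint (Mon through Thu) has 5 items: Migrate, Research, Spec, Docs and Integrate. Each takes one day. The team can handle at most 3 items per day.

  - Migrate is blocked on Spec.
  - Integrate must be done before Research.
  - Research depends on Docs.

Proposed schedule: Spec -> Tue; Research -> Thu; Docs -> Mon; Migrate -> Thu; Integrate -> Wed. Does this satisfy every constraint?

Research depends on Docs — holds.
The team can handle at most 3 items per day — holds.
Integrate must be done before Research — holds.
Migrate is blocked on Spec — holds.

Valid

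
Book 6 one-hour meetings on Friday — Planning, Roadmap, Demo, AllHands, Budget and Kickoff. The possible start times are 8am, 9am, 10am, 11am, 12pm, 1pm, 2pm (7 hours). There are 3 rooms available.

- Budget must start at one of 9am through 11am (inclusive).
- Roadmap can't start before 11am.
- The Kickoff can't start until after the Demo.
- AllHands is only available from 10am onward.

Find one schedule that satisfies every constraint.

Kickoff -> 9am, Roadmap -> 11am, AllHands -> 10am, Demo -> 8am, Planning -> 8am, Budget -> 9am

Checking: Demo(8am) before Kickoff(9am); Roadmap=11am in [11am,2pm]; Budget=9am in [9am,11am]; AllHands=10am in [10am,2pm]; max 2 per hour (cap 3).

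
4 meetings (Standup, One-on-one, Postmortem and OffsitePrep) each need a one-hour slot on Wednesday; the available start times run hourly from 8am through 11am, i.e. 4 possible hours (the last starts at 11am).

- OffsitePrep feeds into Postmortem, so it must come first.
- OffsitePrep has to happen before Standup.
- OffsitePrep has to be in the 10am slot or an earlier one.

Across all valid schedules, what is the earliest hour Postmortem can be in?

Precedence pushes Postmortem to at least 9am.
Postmortem at 9am is achievable: OffsitePrep=8am; One-on-one=8am; Standup=9am; Postmortem=9am.

9am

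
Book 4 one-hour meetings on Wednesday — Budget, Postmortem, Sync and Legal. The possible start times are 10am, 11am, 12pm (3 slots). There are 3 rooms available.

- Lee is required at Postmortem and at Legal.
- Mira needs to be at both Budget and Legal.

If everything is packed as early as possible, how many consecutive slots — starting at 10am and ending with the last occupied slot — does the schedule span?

2

With at most 3 per slot and 4 meetings, at least 2 slots are needed.
2 works (last occupied slot: 11am): for example Sync in 10am; Postmortem in 10am; Budget in 10am; Legal in 11am.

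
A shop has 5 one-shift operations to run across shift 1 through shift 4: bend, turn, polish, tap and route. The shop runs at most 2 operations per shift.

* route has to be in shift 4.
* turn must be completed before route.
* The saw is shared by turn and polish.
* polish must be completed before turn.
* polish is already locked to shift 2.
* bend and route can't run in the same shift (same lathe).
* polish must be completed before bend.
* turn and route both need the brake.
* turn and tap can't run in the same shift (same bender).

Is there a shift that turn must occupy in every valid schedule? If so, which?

polish is fixed at shift 2 and must come before turn, so turn is at least shift 3.
route is fixed at shift 4 and must come after turn, so turn is at most shift 3.
So turn must be shift 3.

shift 3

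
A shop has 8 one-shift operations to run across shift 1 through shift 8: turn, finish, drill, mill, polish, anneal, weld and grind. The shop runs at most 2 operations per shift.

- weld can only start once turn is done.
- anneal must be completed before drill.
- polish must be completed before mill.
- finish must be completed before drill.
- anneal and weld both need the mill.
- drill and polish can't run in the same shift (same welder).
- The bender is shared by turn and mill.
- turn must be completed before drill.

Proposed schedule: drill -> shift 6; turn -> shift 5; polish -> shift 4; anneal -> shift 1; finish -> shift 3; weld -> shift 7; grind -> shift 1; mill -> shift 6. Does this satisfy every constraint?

Yes

The bender is shared by turn and mill — holds.
anneal and weld both need the mill — holds.
The shop runs at most 2 operations per shift — holds.
turn must be completed before drill — holds.
drill and polish can't run in the same shift (same welder) — holds.
polish must be completed before mill — holds.
finish must be completed before drill — holds.
weld can only start once turn is done — holds.
anneal must be completed before drill — holds.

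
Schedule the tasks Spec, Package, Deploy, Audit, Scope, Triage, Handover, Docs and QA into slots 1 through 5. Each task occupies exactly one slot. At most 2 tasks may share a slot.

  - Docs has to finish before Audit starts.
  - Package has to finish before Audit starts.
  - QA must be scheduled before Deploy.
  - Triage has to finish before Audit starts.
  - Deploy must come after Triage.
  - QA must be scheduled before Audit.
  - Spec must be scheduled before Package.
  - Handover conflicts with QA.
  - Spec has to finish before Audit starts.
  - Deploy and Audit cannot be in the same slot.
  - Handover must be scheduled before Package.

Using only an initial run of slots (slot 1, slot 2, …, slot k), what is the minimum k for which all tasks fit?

5

The precedence chain requires at least 3 distinct slots.
With at most 2 per slot and 9 tasks, at least 5 slots are needed.
5 works (last occupied slot: 5): for example Package in 2, Audit in 4, Docs in 3, Scope in 4, Triage in 2, Handover in 1, Deploy in 5, Spec in 1, QA in 3.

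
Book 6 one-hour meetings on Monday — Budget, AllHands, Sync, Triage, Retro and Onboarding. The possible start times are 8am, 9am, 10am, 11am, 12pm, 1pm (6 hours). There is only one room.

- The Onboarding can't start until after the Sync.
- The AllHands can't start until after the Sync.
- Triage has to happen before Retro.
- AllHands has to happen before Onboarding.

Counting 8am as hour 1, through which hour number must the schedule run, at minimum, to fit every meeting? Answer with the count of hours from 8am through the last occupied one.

6 hours

The precedence chain requires at least 3 distinct hours.
With at most 1 per hour and 6 meetings, at least 6 hours are needed.
6 works (last occupied hour: 1pm): for example Budget -> 1pm, AllHands -> 9am, Onboarding -> 10am, Triage -> 11am, Retro -> 12pm, Sync -> 8am.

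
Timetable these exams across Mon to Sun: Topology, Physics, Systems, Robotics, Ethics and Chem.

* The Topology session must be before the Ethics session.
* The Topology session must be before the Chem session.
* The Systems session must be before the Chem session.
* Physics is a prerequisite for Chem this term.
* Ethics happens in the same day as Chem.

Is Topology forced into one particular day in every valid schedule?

Topology can be Mon (e.g. Topology -> Mon, Systems -> Mon, Robotics -> Mon, Physics -> Mon, Ethics -> Tue, Chem -> Tue) or Tue (e.g. Robotics -> Mon; Ethics -> Wed; Topology -> Tue; Physics -> Mon; Chem -> Wed; Systems -> Mon).

No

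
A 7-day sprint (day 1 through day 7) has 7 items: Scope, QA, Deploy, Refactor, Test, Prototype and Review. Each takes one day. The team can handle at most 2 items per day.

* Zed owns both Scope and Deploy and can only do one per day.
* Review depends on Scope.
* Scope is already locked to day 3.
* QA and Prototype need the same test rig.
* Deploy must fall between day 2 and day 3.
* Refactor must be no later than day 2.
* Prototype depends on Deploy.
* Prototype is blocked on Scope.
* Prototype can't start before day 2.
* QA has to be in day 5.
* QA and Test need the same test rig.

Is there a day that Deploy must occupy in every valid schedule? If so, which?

Deploy's window is day 2–day 3.
Scope is fixed at day 3, and Deploy can't share a day with Scope.
So Deploy must be day 2.

day 2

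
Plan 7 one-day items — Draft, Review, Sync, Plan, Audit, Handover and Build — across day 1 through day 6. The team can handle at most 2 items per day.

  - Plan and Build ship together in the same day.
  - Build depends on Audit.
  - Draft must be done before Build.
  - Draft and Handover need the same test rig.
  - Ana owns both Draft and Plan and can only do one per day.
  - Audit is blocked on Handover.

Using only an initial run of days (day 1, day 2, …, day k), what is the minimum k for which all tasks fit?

The precedence chain requires at least 3 distinct days.
With at most 2 per day and 7 tasks, at least 4 days are needed.
4 works (last occupied day: day 4): for example Build -> day 3, Sync -> day 4, Handover -> day 1, Review -> day 1, Plan -> day 3, Draft -> day 2, Audit -> day 2.

4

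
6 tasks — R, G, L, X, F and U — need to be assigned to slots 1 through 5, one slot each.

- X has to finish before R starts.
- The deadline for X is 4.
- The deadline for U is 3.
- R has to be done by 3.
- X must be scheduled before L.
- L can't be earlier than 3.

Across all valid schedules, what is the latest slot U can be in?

3

U's own window allows nothing later than 3.
U at 3 is achievable: L -> 3, R -> 2, G -> 1, F -> 1, U -> 3, X -> 1.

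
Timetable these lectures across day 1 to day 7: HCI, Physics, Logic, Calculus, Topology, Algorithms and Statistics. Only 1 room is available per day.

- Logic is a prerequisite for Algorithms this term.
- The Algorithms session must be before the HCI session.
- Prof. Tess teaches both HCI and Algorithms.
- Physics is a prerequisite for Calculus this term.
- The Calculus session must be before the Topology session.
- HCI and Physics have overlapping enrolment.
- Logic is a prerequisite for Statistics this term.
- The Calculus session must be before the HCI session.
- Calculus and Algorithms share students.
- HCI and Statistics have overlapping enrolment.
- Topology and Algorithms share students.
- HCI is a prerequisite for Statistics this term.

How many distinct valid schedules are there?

Splitting on HCI: it can be day 5 (12), day 6 (10). Listing each branch's schedules as (Physics, Logic, Calculus, Topology, Algorithms, Statistics) by day number:
HCI=day 5: (1,2,3,6,4,7) (1,2,3,7,4,6) (1,2,4,6,3,7) (1,2,4,7,3,6) (1,3,2,6,4,7) (1,3,2,7,4,6) (2,1,3,6,4,7) (2,1,3,7,4,6) (2,1,4,6,3,7) (2,1,4,7,3,6) (3,1,4,6,2,7) (3,1,4,7,2,6) — 12.
HCI=day 6: (1,2,3,4,5,7) (1,2,3,5,4,7) (1,2,4,5,3,7) (1,3,2,4,5,7) (1,3,2,5,4,7) (1,4,2,3,5,7) (2,1,3,4,5,7) (2,1,3,5,4,7) (2,1,4,5,3,7) (3,1,4,5,2,7) — 10.
Summing: 12 + 10 = 22.

22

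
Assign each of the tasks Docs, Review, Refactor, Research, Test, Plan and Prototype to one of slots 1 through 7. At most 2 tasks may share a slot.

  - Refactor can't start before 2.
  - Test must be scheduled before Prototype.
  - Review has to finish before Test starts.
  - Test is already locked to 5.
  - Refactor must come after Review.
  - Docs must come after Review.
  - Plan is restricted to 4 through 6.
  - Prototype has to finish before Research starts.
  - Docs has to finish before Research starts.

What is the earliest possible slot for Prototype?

Precedence pushes Prototype to at least 6; downstream work caps Prototype at 6.
Prototype at 6 is achievable: Refactor -> 2; Prototype -> 6; Research -> 7; Docs -> 2; Plan -> 4; Test -> 5; Review -> 1.

6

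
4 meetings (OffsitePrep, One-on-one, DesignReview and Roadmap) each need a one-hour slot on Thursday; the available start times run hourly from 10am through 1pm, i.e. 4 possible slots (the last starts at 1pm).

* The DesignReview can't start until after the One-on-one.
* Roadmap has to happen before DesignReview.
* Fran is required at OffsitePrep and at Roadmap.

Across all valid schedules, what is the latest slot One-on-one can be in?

12pm

Downstream work caps One-on-one at 12pm.
One-on-one at 12pm is achievable: OffsitePrep -> 11am, Roadmap -> 10am, One-on-one -> 12pm, DesignReview -> 1pm.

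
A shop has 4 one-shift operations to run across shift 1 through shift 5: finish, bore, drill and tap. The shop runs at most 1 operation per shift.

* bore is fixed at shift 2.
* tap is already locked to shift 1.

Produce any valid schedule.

finish=shift 3, drill=shift 4, tap=shift 1, bore=shift 2

Checking: bore=shift 2 in [shift 2,shift 2]; tap=shift 1 in [shift 1,shift 1]; max 1 per shift (cap 1).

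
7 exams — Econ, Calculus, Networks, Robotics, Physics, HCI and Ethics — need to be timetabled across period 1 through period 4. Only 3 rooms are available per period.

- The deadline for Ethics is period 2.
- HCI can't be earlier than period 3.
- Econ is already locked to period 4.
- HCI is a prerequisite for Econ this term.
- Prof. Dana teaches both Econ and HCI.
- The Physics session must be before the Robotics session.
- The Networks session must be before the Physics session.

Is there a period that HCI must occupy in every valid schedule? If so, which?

HCI's window is period 3–period 4.
Econ is fixed at period 4, and HCI can't share a period with Econ.
So HCI must be period 3.

period 3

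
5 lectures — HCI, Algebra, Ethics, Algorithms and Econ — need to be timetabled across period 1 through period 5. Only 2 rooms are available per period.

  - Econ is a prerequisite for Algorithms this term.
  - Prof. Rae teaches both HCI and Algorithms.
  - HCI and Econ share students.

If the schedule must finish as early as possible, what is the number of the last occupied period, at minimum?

period 3

The precedence chain requires at least 2 distinct periods.
With at most 2 per period and 5 lectures, at least 3 periods are needed.
3 works (last occupied period: period 3): for example Algorithms -> period 2, Ethics -> period 2, Algebra -> period 1, Econ -> period 1, HCI -> period 3.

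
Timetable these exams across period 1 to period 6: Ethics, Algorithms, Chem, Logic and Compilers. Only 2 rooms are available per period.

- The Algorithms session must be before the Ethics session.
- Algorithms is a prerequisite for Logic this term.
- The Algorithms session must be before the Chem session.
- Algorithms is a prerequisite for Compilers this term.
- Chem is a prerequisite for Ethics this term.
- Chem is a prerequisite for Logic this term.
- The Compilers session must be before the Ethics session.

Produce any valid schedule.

Chem=period 2, Compilers=period 2, Algorithms=period 1, Logic=period 3, Ethics=period 3

Checking: Algorithms(period 1) before Ethics(period 3); Algorithms(period 1) before Logic(period 3); Algorithms(period 1) before Chem(period 2); Compilers(period 2) before Ethics(period 3); Chem(period 2) before Ethics(period 3); Algorithms(period 1) before Compilers(period 2); Chem(period 2) before Logic(period 3); max 2 per period (cap 2).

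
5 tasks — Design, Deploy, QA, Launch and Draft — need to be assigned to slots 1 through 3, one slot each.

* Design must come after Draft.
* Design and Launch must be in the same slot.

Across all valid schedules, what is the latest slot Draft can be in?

2

Downstream work caps Draft at 2.
Draft at 2 is achievable: Design in 3; Deploy in 1; Draft in 2; Launch in 3; QA in 1.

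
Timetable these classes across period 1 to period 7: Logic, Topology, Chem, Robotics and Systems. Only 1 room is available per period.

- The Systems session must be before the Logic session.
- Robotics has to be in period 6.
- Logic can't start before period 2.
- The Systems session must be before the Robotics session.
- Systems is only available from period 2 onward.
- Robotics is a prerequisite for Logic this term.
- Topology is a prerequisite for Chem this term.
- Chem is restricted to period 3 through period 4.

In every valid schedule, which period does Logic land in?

Logic is available from period 2; precedence pushes Logic to at least period 7.
So Logic is pinned to period 7.

period 7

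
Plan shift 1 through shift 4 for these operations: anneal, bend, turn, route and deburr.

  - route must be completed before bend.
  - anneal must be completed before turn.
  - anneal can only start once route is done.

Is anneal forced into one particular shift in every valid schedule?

anneal can be shift 2 (e.g. turn=shift 3; deburr=shift 1; bend=shift 2; anneal=shift 2; route=shift 1) or shift 3 (e.g. route -> shift 1; turn -> shift 4; bend -> shift 2; anneal -> shift 3; deburr -> shift 1).

No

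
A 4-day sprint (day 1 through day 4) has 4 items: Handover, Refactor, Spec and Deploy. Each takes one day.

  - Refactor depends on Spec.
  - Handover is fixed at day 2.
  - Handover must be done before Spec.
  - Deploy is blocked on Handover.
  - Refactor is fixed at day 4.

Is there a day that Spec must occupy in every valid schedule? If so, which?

Handover is fixed at day 2 and must come before Spec, so Spec is at least day 3.
Refactor is fixed at day 4 and must come after Spec, so Spec is at most day 3.
So Spec must be day 3.

day 3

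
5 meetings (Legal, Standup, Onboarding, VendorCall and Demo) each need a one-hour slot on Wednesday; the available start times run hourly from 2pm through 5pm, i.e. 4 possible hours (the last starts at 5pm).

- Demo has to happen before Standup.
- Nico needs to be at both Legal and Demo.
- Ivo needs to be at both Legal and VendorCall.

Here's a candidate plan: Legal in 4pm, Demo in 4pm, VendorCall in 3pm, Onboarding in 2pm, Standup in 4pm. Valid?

Nico needs to be at both Legal and Demo — violated.
Ivo needs to be at both Legal and VendorCall — holds.
Demo has to happen before Standup — violated.

No — it violates: Nico needs to be at both Legal and Demo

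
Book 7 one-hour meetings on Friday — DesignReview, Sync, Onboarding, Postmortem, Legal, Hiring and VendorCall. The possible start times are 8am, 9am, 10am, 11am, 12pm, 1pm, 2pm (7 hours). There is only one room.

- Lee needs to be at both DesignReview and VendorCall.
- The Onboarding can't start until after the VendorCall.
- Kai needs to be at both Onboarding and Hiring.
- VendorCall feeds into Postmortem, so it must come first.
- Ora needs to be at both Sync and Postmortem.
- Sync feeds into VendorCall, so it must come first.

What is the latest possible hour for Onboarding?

2pm

Precedence pushes Onboarding to at least 10am.
Onboarding at 2pm is achievable: Onboarding=2pm, Postmortem=10am, VendorCall=9am, Legal=12pm, Sync=8am, Hiring=1pm, DesignReview=11am.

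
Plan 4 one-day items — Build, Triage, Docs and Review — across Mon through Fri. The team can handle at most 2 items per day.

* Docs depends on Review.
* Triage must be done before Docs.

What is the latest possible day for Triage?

Thu

Downstream work caps Triage at Thu.
Triage at Thu is achievable: Triage=Thu; Build=Mon; Docs=Fri; Review=Mon.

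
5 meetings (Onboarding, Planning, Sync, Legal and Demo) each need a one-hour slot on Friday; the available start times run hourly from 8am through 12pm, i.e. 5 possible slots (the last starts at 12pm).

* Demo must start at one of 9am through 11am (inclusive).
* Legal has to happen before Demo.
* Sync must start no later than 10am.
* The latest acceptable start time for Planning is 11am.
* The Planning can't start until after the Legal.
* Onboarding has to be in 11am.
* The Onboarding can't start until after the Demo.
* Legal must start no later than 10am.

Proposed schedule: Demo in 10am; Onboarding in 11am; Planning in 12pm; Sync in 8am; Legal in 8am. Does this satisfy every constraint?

Sync must start no later than 10am — holds.
The Planning can't start until after the Legal — holds.
Onboarding has to be in 11am — holds.
Demo must start at one of 9am through 11am (inclusive) — holds.
The Onboarding can't start until after the Demo — holds.
Legal has to happen before Demo — holds.
Legal must start no later than 10am — holds.
The latest acceptable start time for Planning is 11am — violated.

No — it violates: The latest acceptable start time for Planning is 11am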